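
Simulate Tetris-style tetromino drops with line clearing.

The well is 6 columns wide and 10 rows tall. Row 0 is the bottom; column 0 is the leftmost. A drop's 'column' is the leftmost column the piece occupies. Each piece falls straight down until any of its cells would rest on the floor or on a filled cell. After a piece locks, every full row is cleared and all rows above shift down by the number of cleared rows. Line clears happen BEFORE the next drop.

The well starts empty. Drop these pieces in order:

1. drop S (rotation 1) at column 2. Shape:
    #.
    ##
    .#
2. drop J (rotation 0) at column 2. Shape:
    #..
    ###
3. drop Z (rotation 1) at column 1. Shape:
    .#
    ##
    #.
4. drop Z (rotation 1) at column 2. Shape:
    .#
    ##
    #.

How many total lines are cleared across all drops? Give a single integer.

Answer: 0

Derivation:
Drop 1: S rot1 at col 2 lands with bottom-row=0; cleared 0 line(s) (total 0); column heights now [0 0 3 2 0 0], max=3
Drop 2: J rot0 at col 2 lands with bottom-row=3; cleared 0 line(s) (total 0); column heights now [0 0 5 4 4 0], max=5
Drop 3: Z rot1 at col 1 lands with bottom-row=4; cleared 0 line(s) (total 0); column heights now [0 6 7 4 4 0], max=7
Drop 4: Z rot1 at col 2 lands with bottom-row=7; cleared 0 line(s) (total 0); column heights now [0 6 9 10 4 0], max=10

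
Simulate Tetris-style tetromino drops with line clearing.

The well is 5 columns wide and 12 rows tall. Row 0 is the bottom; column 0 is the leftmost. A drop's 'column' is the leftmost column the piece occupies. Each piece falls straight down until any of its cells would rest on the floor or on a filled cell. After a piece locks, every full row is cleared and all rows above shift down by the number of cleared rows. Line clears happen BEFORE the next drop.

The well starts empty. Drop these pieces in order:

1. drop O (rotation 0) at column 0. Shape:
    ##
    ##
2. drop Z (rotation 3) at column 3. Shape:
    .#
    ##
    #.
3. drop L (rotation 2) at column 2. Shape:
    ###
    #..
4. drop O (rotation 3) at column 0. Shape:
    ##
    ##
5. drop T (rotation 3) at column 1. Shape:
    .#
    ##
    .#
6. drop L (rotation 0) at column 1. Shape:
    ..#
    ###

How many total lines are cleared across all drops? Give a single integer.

Drop 1: O rot0 at col 0 lands with bottom-row=0; cleared 0 line(s) (total 0); column heights now [2 2 0 0 0], max=2
Drop 2: Z rot3 at col 3 lands with bottom-row=0; cleared 0 line(s) (total 0); column heights now [2 2 0 2 3], max=3
Drop 3: L rot2 at col 2 lands with bottom-row=2; cleared 0 line(s) (total 0); column heights now [2 2 4 4 4], max=4
Drop 4: O rot3 at col 0 lands with bottom-row=2; cleared 1 line(s) (total 1); column heights now [3 3 3 2 3], max=3
Drop 5: T rot3 at col 1 lands with bottom-row=3; cleared 0 line(s) (total 1); column heights now [3 5 6 2 3], max=6
Drop 6: L rot0 at col 1 lands with bottom-row=6; cleared 0 line(s) (total 1); column heights now [3 7 7 8 3], max=8

Answer: 1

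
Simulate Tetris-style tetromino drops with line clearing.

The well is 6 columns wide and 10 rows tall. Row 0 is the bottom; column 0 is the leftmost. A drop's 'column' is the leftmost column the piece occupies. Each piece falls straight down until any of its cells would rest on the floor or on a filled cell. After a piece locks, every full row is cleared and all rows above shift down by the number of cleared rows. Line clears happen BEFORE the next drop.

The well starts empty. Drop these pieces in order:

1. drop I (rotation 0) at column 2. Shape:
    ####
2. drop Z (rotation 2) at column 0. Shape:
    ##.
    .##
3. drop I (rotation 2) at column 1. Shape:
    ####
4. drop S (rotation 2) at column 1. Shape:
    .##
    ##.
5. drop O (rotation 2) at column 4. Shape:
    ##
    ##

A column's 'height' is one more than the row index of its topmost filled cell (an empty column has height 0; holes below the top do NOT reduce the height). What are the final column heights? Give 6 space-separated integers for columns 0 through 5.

Answer: 3 5 6 6 6 6

Derivation:
Drop 1: I rot0 at col 2 lands with bottom-row=0; cleared 0 line(s) (total 0); column heights now [0 0 1 1 1 1], max=1
Drop 2: Z rot2 at col 0 lands with bottom-row=1; cleared 0 line(s) (total 0); column heights now [3 3 2 1 1 1], max=3
Drop 3: I rot2 at col 1 lands with bottom-row=3; cleared 0 line(s) (total 0); column heights now [3 4 4 4 4 1], max=4
Drop 4: S rot2 at col 1 lands with bottom-row=4; cleared 0 line(s) (total 0); column heights now [3 5 6 6 4 1], max=6
Drop 5: O rot2 at col 4 lands with bottom-row=4; cleared 0 line(s) (total 0); column heights now [3 5 6 6 6 6], max=6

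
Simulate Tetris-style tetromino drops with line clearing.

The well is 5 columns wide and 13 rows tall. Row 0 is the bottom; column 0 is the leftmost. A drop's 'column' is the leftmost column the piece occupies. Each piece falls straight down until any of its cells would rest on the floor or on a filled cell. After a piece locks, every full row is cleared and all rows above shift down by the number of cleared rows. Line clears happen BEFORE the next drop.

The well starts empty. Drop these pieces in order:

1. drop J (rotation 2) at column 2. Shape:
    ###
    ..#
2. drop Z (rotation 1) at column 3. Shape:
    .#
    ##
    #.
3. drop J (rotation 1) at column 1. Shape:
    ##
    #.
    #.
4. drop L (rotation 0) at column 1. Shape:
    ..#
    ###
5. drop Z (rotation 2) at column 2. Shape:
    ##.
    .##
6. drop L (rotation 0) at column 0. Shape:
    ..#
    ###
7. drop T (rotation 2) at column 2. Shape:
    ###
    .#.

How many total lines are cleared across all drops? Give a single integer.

Answer: 0

Derivation:
Drop 1: J rot2 at col 2 lands with bottom-row=0; cleared 0 line(s) (total 0); column heights now [0 0 2 2 2], max=2
Drop 2: Z rot1 at col 3 lands with bottom-row=2; cleared 0 line(s) (total 0); column heights now [0 0 2 4 5], max=5
Drop 3: J rot1 at col 1 lands with bottom-row=0; cleared 0 line(s) (total 0); column heights now [0 3 3 4 5], max=5
Drop 4: L rot0 at col 1 lands with bottom-row=4; cleared 0 line(s) (total 0); column heights now [0 5 5 6 5], max=6
Drop 5: Z rot2 at col 2 lands with bottom-row=6; cleared 0 line(s) (total 0); column heights now [0 5 8 8 7], max=8
Drop 6: L rot0 at col 0 lands with bottom-row=8; cleared 0 line(s) (total 0); column heights now [9 9 10 8 7], max=10
Drop 7: T rot2 at col 2 lands with bottom-row=9; cleared 0 line(s) (total 0); column heights now [9 9 11 11 11], max=11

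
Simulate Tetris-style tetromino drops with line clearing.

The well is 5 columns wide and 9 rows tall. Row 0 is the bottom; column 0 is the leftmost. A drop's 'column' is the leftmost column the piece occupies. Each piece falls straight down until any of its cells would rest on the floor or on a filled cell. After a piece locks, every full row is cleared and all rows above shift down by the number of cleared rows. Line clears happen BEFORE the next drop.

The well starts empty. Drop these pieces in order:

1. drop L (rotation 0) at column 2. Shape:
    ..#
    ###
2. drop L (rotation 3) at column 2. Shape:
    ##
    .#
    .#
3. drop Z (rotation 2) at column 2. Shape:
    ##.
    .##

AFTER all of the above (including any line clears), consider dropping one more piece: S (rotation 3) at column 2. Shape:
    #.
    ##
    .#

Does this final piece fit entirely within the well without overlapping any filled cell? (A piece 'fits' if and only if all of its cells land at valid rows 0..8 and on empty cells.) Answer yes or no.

Answer: yes

Derivation:
Drop 1: L rot0 at col 2 lands with bottom-row=0; cleared 0 line(s) (total 0); column heights now [0 0 1 1 2], max=2
Drop 2: L rot3 at col 2 lands with bottom-row=1; cleared 0 line(s) (total 0); column heights now [0 0 4 4 2], max=4
Drop 3: Z rot2 at col 2 lands with bottom-row=4; cleared 0 line(s) (total 0); column heights now [0 0 6 6 5], max=6
Test piece S rot3 at col 2 (width 2): heights before test = [0 0 6 6 5]; fits = True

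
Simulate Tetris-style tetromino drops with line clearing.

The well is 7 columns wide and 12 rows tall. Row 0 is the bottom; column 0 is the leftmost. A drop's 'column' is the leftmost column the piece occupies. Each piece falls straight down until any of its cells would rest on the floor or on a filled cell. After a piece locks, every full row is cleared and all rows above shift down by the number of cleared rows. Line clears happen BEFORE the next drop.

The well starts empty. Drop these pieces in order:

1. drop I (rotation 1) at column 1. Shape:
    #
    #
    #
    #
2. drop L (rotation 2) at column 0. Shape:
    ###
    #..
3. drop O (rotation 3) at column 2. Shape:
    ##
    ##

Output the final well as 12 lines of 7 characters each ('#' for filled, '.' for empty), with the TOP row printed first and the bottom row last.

Answer: .......
.......
.......
.......
.......
..##...
..##...
###....
##.....
.#.....
.#.....
.#.....

Derivation:
Drop 1: I rot1 at col 1 lands with bottom-row=0; cleared 0 line(s) (total 0); column heights now [0 4 0 0 0 0 0], max=4
Drop 2: L rot2 at col 0 lands with bottom-row=3; cleared 0 line(s) (total 0); column heights now [5 5 5 0 0 0 0], max=5
Drop 3: O rot3 at col 2 lands with bottom-row=5; cleared 0 line(s) (total 0); column heights now [5 5 7 7 0 0 0], max=7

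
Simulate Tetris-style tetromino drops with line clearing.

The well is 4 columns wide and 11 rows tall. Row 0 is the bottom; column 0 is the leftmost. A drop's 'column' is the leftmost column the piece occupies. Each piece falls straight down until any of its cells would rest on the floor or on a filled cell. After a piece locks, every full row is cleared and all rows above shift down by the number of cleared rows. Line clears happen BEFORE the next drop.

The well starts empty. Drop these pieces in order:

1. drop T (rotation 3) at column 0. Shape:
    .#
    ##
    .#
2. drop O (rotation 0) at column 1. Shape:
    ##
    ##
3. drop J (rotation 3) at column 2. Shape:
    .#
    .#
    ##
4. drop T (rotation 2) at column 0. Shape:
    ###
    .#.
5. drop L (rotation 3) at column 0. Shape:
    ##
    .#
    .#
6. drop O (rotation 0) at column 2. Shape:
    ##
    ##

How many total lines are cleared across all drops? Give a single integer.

Drop 1: T rot3 at col 0 lands with bottom-row=0; cleared 0 line(s) (total 0); column heights now [2 3 0 0], max=3
Drop 2: O rot0 at col 1 lands with bottom-row=3; cleared 0 line(s) (total 0); column heights now [2 5 5 0], max=5
Drop 3: J rot3 at col 2 lands with bottom-row=5; cleared 0 line(s) (total 0); column heights now [2 5 6 8], max=8
Drop 4: T rot2 at col 0 lands with bottom-row=5; cleared 1 line(s) (total 1); column heights now [2 6 6 7], max=7
Drop 5: L rot3 at col 0 lands with bottom-row=6; cleared 0 line(s) (total 1); column heights now [9 9 6 7], max=9
Drop 6: O rot0 at col 2 lands with bottom-row=7; cleared 1 line(s) (total 2); column heights now [2 8 8 8], max=8

Answer: 2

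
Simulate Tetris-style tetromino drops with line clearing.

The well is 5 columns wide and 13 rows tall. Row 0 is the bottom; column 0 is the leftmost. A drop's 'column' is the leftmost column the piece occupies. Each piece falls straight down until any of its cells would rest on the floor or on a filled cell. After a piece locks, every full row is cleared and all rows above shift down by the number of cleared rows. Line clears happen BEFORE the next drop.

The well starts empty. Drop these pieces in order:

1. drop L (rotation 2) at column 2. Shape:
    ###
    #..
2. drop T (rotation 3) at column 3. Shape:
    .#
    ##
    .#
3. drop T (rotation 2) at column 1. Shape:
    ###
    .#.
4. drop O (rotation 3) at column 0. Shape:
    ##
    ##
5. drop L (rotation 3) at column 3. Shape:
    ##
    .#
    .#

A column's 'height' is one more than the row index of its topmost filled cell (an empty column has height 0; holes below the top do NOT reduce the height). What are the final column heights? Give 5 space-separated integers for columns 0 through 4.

Answer: 7 7 5 8 8

Derivation:
Drop 1: L rot2 at col 2 lands with bottom-row=0; cleared 0 line(s) (total 0); column heights now [0 0 2 2 2], max=2
Drop 2: T rot3 at col 3 lands with bottom-row=2; cleared 0 line(s) (total 0); column heights now [0 0 2 4 5], max=5
Drop 3: T rot2 at col 1 lands with bottom-row=3; cleared 0 line(s) (total 0); column heights now [0 5 5 5 5], max=5
Drop 4: O rot3 at col 0 lands with bottom-row=5; cleared 0 line(s) (total 0); column heights now [7 7 5 5 5], max=7
Drop 5: L rot3 at col 3 lands with bottom-row=5; cleared 0 line(s) (total 0); column heights now [7 7 5 8 8], max=8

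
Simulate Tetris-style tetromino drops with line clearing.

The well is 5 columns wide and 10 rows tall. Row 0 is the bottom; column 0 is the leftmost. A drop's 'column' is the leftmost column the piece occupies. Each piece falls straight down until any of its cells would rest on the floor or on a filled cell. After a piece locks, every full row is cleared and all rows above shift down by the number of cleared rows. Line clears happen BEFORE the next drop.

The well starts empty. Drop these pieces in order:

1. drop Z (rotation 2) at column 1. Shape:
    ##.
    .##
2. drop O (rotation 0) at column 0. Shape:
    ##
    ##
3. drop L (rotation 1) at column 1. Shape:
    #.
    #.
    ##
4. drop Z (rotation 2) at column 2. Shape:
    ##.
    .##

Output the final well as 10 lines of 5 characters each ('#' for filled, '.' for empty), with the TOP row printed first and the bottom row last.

Drop 1: Z rot2 at col 1 lands with bottom-row=0; cleared 0 line(s) (total 0); column heights now [0 2 2 1 0], max=2
Drop 2: O rot0 at col 0 lands with bottom-row=2; cleared 0 line(s) (total 0); column heights now [4 4 2 1 0], max=4
Drop 3: L rot1 at col 1 lands with bottom-row=4; cleared 0 line(s) (total 0); column heights now [4 7 5 1 0], max=7
Drop 4: Z rot2 at col 2 lands with bottom-row=4; cleared 0 line(s) (total 0); column heights now [4 7 6 6 5], max=7

Answer: .....
.....
.....
.#...
.###.
.####
##...
##...
.##..
..##.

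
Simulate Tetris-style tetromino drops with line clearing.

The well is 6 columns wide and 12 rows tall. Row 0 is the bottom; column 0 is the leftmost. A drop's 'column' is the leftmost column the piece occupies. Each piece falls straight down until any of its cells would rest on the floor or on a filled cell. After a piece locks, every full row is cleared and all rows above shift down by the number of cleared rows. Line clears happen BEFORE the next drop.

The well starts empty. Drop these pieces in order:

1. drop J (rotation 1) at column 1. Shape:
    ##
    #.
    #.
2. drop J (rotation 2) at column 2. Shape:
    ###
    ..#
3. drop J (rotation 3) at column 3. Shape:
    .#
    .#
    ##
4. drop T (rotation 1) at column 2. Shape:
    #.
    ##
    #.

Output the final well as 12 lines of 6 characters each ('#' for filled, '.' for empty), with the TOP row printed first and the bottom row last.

Answer: ......
......
......
......
......
..#.#.
..###.
..###.
..###.
.##.#.
.#....
.#....

Derivation:
Drop 1: J rot1 at col 1 lands with bottom-row=0; cleared 0 line(s) (total 0); column heights now [0 3 3 0 0 0], max=3
Drop 2: J rot2 at col 2 lands with bottom-row=2; cleared 0 line(s) (total 0); column heights now [0 3 4 4 4 0], max=4
Drop 3: J rot3 at col 3 lands with bottom-row=4; cleared 0 line(s) (total 0); column heights now [0 3 4 5 7 0], max=7
Drop 4: T rot1 at col 2 lands with bottom-row=4; cleared 0 line(s) (total 0); column heights now [0 3 7 6 7 0], max=7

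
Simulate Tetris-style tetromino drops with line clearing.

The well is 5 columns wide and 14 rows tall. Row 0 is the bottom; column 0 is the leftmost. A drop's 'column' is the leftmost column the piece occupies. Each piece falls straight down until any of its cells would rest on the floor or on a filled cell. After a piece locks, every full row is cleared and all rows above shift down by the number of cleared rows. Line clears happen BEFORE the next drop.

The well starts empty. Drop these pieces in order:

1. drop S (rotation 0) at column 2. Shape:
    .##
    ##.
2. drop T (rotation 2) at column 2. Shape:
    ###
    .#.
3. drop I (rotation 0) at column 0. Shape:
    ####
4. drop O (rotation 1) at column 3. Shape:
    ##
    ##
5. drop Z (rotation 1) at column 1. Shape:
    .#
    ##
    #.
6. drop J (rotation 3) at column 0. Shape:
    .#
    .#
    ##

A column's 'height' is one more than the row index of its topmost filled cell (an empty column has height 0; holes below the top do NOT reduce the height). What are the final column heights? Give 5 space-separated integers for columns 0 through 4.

Answer: 8 10 8 7 7

Derivation:
Drop 1: S rot0 at col 2 lands with bottom-row=0; cleared 0 line(s) (total 0); column heights now [0 0 1 2 2], max=2
Drop 2: T rot2 at col 2 lands with bottom-row=2; cleared 0 line(s) (total 0); column heights now [0 0 4 4 4], max=4
Drop 3: I rot0 at col 0 lands with bottom-row=4; cleared 0 line(s) (total 0); column heights now [5 5 5 5 4], max=5
Drop 4: O rot1 at col 3 lands with bottom-row=5; cleared 0 line(s) (total 0); column heights now [5 5 5 7 7], max=7
Drop 5: Z rot1 at col 1 lands with bottom-row=5; cleared 0 line(s) (total 0); column heights now [5 7 8 7 7], max=8
Drop 6: J rot3 at col 0 lands with bottom-row=7; cleared 0 line(s) (total 0); column heights now [8 10 8 7 7], max=10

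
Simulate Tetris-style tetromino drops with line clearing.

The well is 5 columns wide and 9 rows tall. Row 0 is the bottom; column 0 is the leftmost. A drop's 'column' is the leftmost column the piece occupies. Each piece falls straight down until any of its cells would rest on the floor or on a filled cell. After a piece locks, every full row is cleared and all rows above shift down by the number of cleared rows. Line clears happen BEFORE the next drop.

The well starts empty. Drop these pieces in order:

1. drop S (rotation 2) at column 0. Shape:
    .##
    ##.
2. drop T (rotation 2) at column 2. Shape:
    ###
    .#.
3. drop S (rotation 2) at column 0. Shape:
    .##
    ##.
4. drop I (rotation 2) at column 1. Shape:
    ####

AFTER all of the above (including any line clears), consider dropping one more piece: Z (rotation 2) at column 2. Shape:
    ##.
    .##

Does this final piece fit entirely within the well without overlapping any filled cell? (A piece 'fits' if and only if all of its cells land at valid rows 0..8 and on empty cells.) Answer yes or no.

Drop 1: S rot2 at col 0 lands with bottom-row=0; cleared 0 line(s) (total 0); column heights now [1 2 2 0 0], max=2
Drop 2: T rot2 at col 2 lands with bottom-row=1; cleared 0 line(s) (total 0); column heights now [1 2 3 3 3], max=3
Drop 3: S rot2 at col 0 lands with bottom-row=2; cleared 1 line(s) (total 1); column heights now [1 3 3 2 0], max=3
Drop 4: I rot2 at col 1 lands with bottom-row=3; cleared 0 line(s) (total 1); column heights now [1 4 4 4 4], max=4
Test piece Z rot2 at col 2 (width 3): heights before test = [1 4 4 4 4]; fits = True

Answer: yes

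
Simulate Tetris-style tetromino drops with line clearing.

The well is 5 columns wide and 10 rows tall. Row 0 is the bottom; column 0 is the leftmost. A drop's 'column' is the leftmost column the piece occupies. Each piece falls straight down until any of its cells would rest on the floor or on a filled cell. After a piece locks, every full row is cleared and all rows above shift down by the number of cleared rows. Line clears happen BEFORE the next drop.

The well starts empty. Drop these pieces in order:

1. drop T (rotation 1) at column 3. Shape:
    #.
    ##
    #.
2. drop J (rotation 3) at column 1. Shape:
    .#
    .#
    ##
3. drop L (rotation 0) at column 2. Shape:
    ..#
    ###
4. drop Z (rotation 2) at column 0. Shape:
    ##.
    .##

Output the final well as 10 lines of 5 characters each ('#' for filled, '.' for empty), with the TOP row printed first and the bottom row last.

Drop 1: T rot1 at col 3 lands with bottom-row=0; cleared 0 line(s) (total 0); column heights now [0 0 0 3 2], max=3
Drop 2: J rot3 at col 1 lands with bottom-row=0; cleared 0 line(s) (total 0); column heights now [0 1 3 3 2], max=3
Drop 3: L rot0 at col 2 lands with bottom-row=3; cleared 0 line(s) (total 0); column heights now [0 1 4 4 5], max=5
Drop 4: Z rot2 at col 0 lands with bottom-row=4; cleared 0 line(s) (total 0); column heights now [6 6 5 4 5], max=6

Answer: .....
.....
.....
.....
##...
.##.#
..###
..##.
..###
.###.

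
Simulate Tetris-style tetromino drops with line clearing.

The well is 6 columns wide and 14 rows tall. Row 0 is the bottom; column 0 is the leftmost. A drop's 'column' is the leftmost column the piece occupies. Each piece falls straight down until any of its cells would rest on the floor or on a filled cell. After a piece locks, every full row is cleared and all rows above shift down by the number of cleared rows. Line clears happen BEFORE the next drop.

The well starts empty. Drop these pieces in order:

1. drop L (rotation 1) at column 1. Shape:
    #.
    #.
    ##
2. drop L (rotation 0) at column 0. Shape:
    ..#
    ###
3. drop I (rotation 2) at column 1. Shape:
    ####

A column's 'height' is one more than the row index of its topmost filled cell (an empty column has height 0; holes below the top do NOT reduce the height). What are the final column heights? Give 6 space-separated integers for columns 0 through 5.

Drop 1: L rot1 at col 1 lands with bottom-row=0; cleared 0 line(s) (total 0); column heights now [0 3 1 0 0 0], max=3
Drop 2: L rot0 at col 0 lands with bottom-row=3; cleared 0 line(s) (total 0); column heights now [4 4 5 0 0 0], max=5
Drop 3: I rot2 at col 1 lands with bottom-row=5; cleared 0 line(s) (total 0); column heights now [4 6 6 6 6 0], max=6

Answer: 4 6 6 6 6 0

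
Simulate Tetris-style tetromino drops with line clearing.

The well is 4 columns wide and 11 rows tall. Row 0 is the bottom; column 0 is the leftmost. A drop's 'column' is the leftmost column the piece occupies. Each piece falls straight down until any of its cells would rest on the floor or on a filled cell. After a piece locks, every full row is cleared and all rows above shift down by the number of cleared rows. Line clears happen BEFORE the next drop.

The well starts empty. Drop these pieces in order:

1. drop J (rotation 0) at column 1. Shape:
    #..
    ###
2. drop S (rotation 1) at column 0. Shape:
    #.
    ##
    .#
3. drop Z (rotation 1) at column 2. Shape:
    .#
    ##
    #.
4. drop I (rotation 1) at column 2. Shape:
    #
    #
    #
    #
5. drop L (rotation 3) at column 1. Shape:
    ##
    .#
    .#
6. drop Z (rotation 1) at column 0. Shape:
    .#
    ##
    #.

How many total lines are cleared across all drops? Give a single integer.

Drop 1: J rot0 at col 1 lands with bottom-row=0; cleared 0 line(s) (total 0); column heights now [0 2 1 1], max=2
Drop 2: S rot1 at col 0 lands with bottom-row=2; cleared 0 line(s) (total 0); column heights now [5 4 1 1], max=5
Drop 3: Z rot1 at col 2 lands with bottom-row=1; cleared 0 line(s) (total 0); column heights now [5 4 3 4], max=5
Drop 4: I rot1 at col 2 lands with bottom-row=3; cleared 1 line(s) (total 1); column heights now [4 3 6 3], max=6
Drop 5: L rot3 at col 1 lands with bottom-row=6; cleared 0 line(s) (total 1); column heights now [4 9 9 3], max=9
Drop 6: Z rot1 at col 0 lands with bottom-row=8; cleared 0 line(s) (total 1); column heights now [10 11 9 3], max=11

Answer: 1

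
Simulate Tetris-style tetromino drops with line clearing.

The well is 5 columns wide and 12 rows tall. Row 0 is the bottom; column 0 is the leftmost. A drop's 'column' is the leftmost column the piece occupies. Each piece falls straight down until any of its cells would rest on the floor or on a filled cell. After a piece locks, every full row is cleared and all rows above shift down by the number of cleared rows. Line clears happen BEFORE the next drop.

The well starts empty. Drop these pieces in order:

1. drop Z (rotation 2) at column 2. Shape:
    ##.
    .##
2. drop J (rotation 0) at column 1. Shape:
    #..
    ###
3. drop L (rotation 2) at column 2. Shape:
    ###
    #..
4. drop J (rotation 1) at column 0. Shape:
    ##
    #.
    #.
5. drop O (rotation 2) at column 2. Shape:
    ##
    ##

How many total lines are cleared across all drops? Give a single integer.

Answer: 1

Derivation:
Drop 1: Z rot2 at col 2 lands with bottom-row=0; cleared 0 line(s) (total 0); column heights now [0 0 2 2 1], max=2
Drop 2: J rot0 at col 1 lands with bottom-row=2; cleared 0 line(s) (total 0); column heights now [0 4 3 3 1], max=4
Drop 3: L rot2 at col 2 lands with bottom-row=3; cleared 0 line(s) (total 0); column heights now [0 4 5 5 5], max=5
Drop 4: J rot1 at col 0 lands with bottom-row=2; cleared 1 line(s) (total 1); column heights now [4 4 4 3 1], max=4
Drop 5: O rot2 at col 2 lands with bottom-row=4; cleared 0 line(s) (total 1); column heights now [4 4 6 6 1], max=6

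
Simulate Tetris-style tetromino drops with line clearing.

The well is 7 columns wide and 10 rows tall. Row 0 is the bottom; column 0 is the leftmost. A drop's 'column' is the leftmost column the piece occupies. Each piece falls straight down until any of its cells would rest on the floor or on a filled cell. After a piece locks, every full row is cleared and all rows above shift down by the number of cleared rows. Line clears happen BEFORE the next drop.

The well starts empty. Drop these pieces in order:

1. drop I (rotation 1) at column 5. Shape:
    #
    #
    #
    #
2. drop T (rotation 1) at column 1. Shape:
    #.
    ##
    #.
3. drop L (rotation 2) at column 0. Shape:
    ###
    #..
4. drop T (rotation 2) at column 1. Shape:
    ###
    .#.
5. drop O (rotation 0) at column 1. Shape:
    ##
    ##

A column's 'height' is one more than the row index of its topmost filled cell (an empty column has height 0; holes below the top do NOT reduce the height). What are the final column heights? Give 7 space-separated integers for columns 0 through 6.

Drop 1: I rot1 at col 5 lands with bottom-row=0; cleared 0 line(s) (total 0); column heights now [0 0 0 0 0 4 0], max=4
Drop 2: T rot1 at col 1 lands with bottom-row=0; cleared 0 line(s) (total 0); column heights now [0 3 2 0 0 4 0], max=4
Drop 3: L rot2 at col 0 lands with bottom-row=2; cleared 0 line(s) (total 0); column heights now [4 4 4 0 0 4 0], max=4
Drop 4: T rot2 at col 1 lands with bottom-row=4; cleared 0 line(s) (total 0); column heights now [4 6 6 6 0 4 0], max=6
Drop 5: O rot0 at col 1 lands with bottom-row=6; cleared 0 line(s) (total 0); column heights now [4 8 8 6 0 4 0], max=8

Answer: 4 8 8 6 0 4 0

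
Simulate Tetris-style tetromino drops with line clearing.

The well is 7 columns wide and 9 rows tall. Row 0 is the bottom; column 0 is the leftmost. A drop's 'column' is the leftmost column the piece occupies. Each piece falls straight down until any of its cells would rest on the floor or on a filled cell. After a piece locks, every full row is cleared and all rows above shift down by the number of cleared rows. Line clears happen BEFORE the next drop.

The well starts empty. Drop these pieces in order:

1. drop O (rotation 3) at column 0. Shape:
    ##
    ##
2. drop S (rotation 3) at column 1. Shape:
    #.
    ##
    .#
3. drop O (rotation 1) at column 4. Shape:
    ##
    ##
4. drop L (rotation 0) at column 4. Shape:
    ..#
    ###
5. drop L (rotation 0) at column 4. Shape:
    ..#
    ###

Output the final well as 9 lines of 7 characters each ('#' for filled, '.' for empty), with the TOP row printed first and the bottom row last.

Answer: .......
.......
.......
......#
....###
.#....#
.##.###
###.##.
##..##.

Derivation:
Drop 1: O rot3 at col 0 lands with bottom-row=0; cleared 0 line(s) (total 0); column heights now [2 2 0 0 0 0 0], max=2
Drop 2: S rot3 at col 1 lands with bottom-row=1; cleared 0 line(s) (total 0); column heights now [2 4 3 0 0 0 0], max=4
Drop 3: O rot1 at col 4 lands with bottom-row=0; cleared 0 line(s) (total 0); column heights now [2 4 3 0 2 2 0], max=4
Drop 4: L rot0 at col 4 lands with bottom-row=2; cleared 0 line(s) (total 0); column heights now [2 4 3 0 3 3 4], max=4
Drop 5: L rot0 at col 4 lands with bottom-row=4; cleared 0 line(s) (total 0); column heights now [2 4 3 0 5 5 6], max=6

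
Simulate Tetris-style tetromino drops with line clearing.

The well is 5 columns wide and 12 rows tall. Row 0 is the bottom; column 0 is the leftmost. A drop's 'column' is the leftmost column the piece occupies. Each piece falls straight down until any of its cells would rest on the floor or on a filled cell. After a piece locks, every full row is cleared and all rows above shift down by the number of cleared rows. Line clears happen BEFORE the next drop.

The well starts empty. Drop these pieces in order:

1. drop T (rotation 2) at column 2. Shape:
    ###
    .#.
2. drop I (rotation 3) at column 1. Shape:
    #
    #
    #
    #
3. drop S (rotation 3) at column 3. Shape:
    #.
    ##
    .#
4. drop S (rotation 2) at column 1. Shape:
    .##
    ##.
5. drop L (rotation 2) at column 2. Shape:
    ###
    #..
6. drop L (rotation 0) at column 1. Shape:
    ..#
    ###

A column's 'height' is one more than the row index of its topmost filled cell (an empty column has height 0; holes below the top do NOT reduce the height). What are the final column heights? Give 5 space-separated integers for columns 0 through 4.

Drop 1: T rot2 at col 2 lands with bottom-row=0; cleared 0 line(s) (total 0); column heights now [0 0 2 2 2], max=2
Drop 2: I rot3 at col 1 lands with bottom-row=0; cleared 0 line(s) (total 0); column heights now [0 4 2 2 2], max=4
Drop 3: S rot3 at col 3 lands with bottom-row=2; cleared 0 line(s) (total 0); column heights now [0 4 2 5 4], max=5
Drop 4: S rot2 at col 1 lands with bottom-row=4; cleared 0 line(s) (total 0); column heights now [0 5 6 6 4], max=6
Drop 5: L rot2 at col 2 lands with bottom-row=6; cleared 0 line(s) (total 0); column heights now [0 5 8 8 8], max=8
Drop 6: L rot0 at col 1 lands with bottom-row=8; cleared 0 line(s) (total 0); column heights now [0 9 9 10 8], max=10

Answer: 0 9 9 10 8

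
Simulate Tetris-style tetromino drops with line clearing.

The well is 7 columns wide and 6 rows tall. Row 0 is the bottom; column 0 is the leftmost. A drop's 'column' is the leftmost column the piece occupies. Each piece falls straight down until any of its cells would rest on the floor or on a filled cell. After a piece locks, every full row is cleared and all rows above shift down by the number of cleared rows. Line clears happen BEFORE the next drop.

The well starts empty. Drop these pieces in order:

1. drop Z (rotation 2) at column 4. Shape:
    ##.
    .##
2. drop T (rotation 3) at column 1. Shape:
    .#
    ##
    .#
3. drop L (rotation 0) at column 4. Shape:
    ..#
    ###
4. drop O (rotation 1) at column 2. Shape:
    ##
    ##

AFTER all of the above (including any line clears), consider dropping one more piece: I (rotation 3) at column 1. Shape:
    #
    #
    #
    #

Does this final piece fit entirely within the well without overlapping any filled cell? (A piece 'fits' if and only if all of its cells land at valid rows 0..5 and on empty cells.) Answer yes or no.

Answer: yes

Derivation:
Drop 1: Z rot2 at col 4 lands with bottom-row=0; cleared 0 line(s) (total 0); column heights now [0 0 0 0 2 2 1], max=2
Drop 2: T rot3 at col 1 lands with bottom-row=0; cleared 0 line(s) (total 0); column heights now [0 2 3 0 2 2 1], max=3
Drop 3: L rot0 at col 4 lands with bottom-row=2; cleared 0 line(s) (total 0); column heights now [0 2 3 0 3 3 4], max=4
Drop 4: O rot1 at col 2 lands with bottom-row=3; cleared 0 line(s) (total 0); column heights now [0 2 5 5 3 3 4], max=5
Test piece I rot3 at col 1 (width 1): heights before test = [0 2 5 5 3 3 4]; fits = True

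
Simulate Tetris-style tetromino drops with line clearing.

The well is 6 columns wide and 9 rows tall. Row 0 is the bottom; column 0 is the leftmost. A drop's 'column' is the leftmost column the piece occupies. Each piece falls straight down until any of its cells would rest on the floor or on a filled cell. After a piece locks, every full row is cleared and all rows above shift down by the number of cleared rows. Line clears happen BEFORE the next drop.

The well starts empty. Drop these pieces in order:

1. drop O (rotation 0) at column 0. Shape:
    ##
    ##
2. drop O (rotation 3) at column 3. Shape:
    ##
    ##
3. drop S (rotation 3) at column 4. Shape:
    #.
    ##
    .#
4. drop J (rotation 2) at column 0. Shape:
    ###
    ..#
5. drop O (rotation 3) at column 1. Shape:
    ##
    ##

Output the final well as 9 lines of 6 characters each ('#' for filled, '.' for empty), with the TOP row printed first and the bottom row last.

Drop 1: O rot0 at col 0 lands with bottom-row=0; cleared 0 line(s) (total 0); column heights now [2 2 0 0 0 0], max=2
Drop 2: O rot3 at col 3 lands with bottom-row=0; cleared 0 line(s) (total 0); column heights now [2 2 0 2 2 0], max=2
Drop 3: S rot3 at col 4 lands with bottom-row=1; cleared 0 line(s) (total 0); column heights now [2 2 0 2 4 3], max=4
Drop 4: J rot2 at col 0 lands with bottom-row=1; cleared 1 line(s) (total 1); column heights now [2 2 2 1 3 2], max=3
Drop 5: O rot3 at col 1 lands with bottom-row=2; cleared 0 line(s) (total 1); column heights now [2 4 4 1 3 2], max=4

Answer: ......
......
......
......
......
.##...
.##.#.
###.##
##.##.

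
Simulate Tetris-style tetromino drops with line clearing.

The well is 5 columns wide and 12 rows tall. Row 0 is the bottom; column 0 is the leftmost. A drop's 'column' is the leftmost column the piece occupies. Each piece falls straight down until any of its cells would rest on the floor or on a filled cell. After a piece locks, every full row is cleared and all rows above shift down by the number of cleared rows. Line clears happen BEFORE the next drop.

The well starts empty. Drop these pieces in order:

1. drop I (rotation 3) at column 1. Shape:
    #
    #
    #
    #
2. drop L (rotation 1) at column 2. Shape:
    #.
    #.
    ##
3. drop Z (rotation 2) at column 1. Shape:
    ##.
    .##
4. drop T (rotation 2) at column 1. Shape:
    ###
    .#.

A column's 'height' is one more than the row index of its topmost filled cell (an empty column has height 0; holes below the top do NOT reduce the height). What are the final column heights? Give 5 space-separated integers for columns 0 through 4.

Drop 1: I rot3 at col 1 lands with bottom-row=0; cleared 0 line(s) (total 0); column heights now [0 4 0 0 0], max=4
Drop 2: L rot1 at col 2 lands with bottom-row=0; cleared 0 line(s) (total 0); column heights now [0 4 3 1 0], max=4
Drop 3: Z rot2 at col 1 lands with bottom-row=3; cleared 0 line(s) (total 0); column heights now [0 5 5 4 0], max=5
Drop 4: T rot2 at col 1 lands with bottom-row=5; cleared 0 line(s) (total 0); column heights now [0 7 7 7 0], max=7

Answer: 0 7 7 7 0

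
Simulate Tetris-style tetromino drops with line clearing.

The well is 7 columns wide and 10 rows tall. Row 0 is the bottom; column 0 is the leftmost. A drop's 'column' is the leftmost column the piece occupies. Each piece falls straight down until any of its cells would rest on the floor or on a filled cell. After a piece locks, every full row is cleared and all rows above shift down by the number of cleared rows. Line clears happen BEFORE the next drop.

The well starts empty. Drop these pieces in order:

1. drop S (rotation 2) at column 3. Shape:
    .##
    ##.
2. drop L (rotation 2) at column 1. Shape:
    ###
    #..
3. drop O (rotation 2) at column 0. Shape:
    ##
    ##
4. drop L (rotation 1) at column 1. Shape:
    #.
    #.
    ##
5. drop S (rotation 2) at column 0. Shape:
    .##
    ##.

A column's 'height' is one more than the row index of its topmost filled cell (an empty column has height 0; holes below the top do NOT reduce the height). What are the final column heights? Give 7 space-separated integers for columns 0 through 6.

Answer: 8 9 9 2 2 2 0

Derivation:
Drop 1: S rot2 at col 3 lands with bottom-row=0; cleared 0 line(s) (total 0); column heights now [0 0 0 1 2 2 0], max=2
Drop 2: L rot2 at col 1 lands with bottom-row=0; cleared 0 line(s) (total 0); column heights now [0 2 2 2 2 2 0], max=2
Drop 3: O rot2 at col 0 lands with bottom-row=2; cleared 0 line(s) (total 0); column heights now [4 4 2 2 2 2 0], max=4
Drop 4: L rot1 at col 1 lands with bottom-row=4; cleared 0 line(s) (total 0); column heights now [4 7 5 2 2 2 0], max=7
Drop 5: S rot2 at col 0 lands with bottom-row=7; cleared 0 line(s) (total 0); column heights now [8 9 9 2 2 2 0], max=9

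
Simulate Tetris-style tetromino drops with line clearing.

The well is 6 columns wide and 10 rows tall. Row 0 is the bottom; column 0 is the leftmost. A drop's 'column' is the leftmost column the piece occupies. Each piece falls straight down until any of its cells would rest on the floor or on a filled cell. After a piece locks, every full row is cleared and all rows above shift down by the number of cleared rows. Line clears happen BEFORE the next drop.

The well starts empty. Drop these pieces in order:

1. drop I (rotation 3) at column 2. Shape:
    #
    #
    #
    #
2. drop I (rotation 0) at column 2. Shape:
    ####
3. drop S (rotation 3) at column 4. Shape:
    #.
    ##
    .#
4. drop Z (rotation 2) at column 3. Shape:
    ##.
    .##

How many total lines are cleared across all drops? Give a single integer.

Answer: 0

Derivation:
Drop 1: I rot3 at col 2 lands with bottom-row=0; cleared 0 line(s) (total 0); column heights now [0 0 4 0 0 0], max=4
Drop 2: I rot0 at col 2 lands with bottom-row=4; cleared 0 line(s) (total 0); column heights now [0 0 5 5 5 5], max=5
Drop 3: S rot3 at col 4 lands with bottom-row=5; cleared 0 line(s) (total 0); column heights now [0 0 5 5 8 7], max=8
Drop 4: Z rot2 at col 3 lands with bottom-row=8; cleared 0 line(s) (total 0); column heights now [0 0 5 10 10 9], max=10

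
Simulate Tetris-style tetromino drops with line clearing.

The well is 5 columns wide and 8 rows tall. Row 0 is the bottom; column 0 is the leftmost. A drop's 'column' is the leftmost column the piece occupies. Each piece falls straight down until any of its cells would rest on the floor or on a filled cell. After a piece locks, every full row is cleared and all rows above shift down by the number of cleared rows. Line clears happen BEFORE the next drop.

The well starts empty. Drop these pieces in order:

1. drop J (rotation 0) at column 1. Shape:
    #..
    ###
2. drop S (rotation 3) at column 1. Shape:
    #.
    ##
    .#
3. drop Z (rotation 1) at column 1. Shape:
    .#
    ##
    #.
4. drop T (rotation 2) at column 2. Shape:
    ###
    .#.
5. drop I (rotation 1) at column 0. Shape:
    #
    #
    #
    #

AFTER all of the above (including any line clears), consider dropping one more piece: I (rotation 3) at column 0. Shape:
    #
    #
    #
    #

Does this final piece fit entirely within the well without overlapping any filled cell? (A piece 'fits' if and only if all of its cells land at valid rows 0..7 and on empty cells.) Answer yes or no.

Answer: yes

Derivation:
Drop 1: J rot0 at col 1 lands with bottom-row=0; cleared 0 line(s) (total 0); column heights now [0 2 1 1 0], max=2
Drop 2: S rot3 at col 1 lands with bottom-row=1; cleared 0 line(s) (total 0); column heights now [0 4 3 1 0], max=4
Drop 3: Z rot1 at col 1 lands with bottom-row=4; cleared 0 line(s) (total 0); column heights now [0 6 7 1 0], max=7
Drop 4: T rot2 at col 2 lands with bottom-row=6; cleared 0 line(s) (total 0); column heights now [0 6 8 8 8], max=8
Drop 5: I rot1 at col 0 lands with bottom-row=0; cleared 0 line(s) (total 0); column heights now [4 6 8 8 8], max=8
Test piece I rot3 at col 0 (width 1): heights before test = [4 6 8 8 8]; fits = True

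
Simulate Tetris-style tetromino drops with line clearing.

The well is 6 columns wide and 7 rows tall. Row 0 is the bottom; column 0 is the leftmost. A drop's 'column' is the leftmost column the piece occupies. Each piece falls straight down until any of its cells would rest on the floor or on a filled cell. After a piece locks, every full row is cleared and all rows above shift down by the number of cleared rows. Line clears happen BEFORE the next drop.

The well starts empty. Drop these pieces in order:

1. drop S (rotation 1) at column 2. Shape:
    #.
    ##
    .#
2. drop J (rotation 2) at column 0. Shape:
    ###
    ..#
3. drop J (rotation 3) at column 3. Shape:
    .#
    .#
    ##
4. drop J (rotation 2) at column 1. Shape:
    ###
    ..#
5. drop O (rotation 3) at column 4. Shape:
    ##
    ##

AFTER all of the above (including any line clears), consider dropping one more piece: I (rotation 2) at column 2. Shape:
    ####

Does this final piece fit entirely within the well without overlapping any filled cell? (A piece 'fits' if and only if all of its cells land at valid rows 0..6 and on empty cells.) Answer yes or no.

Answer: no

Derivation:
Drop 1: S rot1 at col 2 lands with bottom-row=0; cleared 0 line(s) (total 0); column heights now [0 0 3 2 0 0], max=3
Drop 2: J rot2 at col 0 lands with bottom-row=3; cleared 0 line(s) (total 0); column heights now [5 5 5 2 0 0], max=5
Drop 3: J rot3 at col 3 lands with bottom-row=2; cleared 0 line(s) (total 0); column heights now [5 5 5 3 5 0], max=5
Drop 4: J rot2 at col 1 lands with bottom-row=4; cleared 0 line(s) (total 0); column heights now [5 6 6 6 5 0], max=6
Drop 5: O rot3 at col 4 lands with bottom-row=5; cleared 0 line(s) (total 0); column heights now [5 6 6 6 7 7], max=7
Test piece I rot2 at col 2 (width 4): heights before test = [5 6 6 6 7 7]; fits = False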